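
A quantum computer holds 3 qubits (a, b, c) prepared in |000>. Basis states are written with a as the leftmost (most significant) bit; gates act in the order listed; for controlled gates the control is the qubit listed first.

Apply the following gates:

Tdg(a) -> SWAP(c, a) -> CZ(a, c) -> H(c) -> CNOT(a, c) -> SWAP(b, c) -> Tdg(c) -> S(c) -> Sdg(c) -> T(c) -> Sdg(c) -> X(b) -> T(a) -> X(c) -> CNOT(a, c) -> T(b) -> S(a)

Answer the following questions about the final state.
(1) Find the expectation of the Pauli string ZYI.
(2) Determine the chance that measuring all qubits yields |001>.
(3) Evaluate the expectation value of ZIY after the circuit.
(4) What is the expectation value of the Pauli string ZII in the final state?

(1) The expectation value of ZYI is sqrt(2)/2. Key observation: steps 7-10 multiply out to the identity, so the circuit reduces to the remaining gates.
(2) A full measurement returns |001> with probability 1/2.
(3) The expectation value of ZIY is 0.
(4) The expectation value of ZII is 1.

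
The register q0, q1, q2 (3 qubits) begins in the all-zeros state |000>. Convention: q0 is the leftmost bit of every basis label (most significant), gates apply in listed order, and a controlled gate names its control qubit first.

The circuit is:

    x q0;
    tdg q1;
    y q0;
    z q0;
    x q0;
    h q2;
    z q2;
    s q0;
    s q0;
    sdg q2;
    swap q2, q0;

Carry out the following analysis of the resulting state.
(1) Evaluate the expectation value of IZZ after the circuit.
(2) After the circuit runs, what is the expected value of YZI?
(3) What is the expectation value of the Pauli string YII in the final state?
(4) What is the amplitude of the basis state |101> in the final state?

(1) The expectation value of IZZ is -1.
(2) In the final state, YZI has expectation 1.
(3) The observable YII averages to 1.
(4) The amplitude on |101> is -sqrt(2)/2.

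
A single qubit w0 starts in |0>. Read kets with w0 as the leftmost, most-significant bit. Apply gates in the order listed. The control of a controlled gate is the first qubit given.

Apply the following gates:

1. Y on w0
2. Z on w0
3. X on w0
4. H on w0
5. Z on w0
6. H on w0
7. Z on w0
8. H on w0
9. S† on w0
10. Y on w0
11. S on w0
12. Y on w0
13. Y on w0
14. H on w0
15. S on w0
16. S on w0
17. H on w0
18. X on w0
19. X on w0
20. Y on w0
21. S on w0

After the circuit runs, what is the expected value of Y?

The observable Y averages to 1.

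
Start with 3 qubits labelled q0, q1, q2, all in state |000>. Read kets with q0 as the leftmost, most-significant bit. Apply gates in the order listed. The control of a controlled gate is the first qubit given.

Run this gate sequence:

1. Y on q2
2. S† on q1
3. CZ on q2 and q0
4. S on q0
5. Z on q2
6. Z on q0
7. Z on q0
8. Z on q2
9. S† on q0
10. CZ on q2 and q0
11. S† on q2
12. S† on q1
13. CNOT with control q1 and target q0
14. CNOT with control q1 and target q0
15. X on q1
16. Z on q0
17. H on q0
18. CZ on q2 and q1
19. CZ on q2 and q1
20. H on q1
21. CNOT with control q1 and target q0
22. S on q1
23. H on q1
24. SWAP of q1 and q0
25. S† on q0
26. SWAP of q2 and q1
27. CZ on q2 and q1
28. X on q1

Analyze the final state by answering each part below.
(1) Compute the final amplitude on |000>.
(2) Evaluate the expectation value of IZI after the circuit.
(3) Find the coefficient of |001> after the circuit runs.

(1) The amplitude on |000> is sqrt(2)*(1 - I)/4. Key observation: the block from step 3 through step 10 cancels to the identity and can be dropped.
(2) In the final state, IZI has expectation 1.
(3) The amplitude on |001> is sqrt(2)*(-1 + I)/4.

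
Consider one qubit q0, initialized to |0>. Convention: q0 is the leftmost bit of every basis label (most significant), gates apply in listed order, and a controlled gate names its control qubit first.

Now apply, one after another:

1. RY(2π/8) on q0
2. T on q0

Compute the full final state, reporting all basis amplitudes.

The final amplitudes are sqrt(sqrt(2) + 2)/2 on |0>, sqrt(2 - sqrt(2))*exp(I*pi/4)/2 on |1>.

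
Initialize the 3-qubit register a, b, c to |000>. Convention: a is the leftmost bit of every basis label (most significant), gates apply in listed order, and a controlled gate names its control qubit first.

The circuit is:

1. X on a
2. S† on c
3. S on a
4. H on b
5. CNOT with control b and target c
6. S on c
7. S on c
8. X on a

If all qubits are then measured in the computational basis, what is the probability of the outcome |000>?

A full measurement returns |000> with probability 1/2.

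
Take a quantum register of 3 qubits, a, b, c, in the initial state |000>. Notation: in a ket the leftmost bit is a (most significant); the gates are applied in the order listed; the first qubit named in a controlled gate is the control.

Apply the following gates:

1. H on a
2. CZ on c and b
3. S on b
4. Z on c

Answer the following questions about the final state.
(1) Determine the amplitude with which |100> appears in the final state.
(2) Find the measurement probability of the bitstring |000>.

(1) |100> carries amplitude sqrt(2)/2 in the final state.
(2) The probability of measuring |000> is 1/2.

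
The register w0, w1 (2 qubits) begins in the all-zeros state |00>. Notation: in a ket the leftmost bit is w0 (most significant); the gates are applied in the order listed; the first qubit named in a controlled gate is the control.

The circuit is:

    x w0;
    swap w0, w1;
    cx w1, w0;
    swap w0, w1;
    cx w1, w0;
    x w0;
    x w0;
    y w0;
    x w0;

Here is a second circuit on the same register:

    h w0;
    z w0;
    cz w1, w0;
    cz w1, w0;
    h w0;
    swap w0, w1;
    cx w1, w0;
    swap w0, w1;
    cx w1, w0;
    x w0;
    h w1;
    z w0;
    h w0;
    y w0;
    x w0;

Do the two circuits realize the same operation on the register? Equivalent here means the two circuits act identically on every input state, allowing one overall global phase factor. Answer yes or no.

No: there is an input state on which the two circuits produce genuinely different outputs (not merely differing by a phase).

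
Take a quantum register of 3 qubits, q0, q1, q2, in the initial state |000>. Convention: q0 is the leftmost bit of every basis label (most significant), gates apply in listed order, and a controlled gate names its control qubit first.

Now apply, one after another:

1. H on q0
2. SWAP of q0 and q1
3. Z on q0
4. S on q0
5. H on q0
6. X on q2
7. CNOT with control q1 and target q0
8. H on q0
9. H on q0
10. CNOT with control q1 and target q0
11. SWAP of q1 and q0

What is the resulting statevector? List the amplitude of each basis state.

The resulting statevector has amplitude 0 on |000>, 1/2 on |001>, 0 on |010>, 1/2 on |011>, 0 on |100>, 1/2 on |101>, 0 on |110>, 1/2 on |111>. Key observation: steps 7-10 multiply out to the identity, so the circuit reduces to the remaining gates.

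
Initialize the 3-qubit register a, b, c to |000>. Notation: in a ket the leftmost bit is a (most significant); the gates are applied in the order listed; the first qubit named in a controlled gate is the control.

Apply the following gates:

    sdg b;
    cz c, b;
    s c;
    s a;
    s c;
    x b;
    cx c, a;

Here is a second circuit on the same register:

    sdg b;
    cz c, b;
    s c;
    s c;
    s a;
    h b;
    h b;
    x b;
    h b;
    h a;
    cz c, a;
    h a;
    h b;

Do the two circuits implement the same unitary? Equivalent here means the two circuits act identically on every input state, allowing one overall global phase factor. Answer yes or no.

Yes: on every input state the two circuits agree up to one overall phase factor.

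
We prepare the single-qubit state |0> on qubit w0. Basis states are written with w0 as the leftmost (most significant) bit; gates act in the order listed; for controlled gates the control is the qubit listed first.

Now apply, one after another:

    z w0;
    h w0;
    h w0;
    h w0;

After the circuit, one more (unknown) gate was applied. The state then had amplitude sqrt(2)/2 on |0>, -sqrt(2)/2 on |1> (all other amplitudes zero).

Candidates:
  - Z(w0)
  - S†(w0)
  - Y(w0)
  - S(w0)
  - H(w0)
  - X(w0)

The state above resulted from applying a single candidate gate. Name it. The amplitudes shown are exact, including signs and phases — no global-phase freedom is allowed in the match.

The unique candidate consistent with the amplitudes is Z(w0). Key observation: steps 2-3 multiply out to the identity, so the circuit reduces to the remaining gates.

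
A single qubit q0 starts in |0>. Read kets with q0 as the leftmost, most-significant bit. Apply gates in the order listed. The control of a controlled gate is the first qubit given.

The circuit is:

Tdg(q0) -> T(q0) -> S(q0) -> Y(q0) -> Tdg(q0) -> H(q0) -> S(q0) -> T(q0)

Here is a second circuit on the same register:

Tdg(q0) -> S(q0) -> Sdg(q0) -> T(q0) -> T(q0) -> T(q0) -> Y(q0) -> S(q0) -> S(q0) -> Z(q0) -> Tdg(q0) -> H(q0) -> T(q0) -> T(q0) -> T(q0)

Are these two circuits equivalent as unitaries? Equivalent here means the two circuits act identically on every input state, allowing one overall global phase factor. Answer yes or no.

Yes — the two circuits implement the same unitary up to a global phase.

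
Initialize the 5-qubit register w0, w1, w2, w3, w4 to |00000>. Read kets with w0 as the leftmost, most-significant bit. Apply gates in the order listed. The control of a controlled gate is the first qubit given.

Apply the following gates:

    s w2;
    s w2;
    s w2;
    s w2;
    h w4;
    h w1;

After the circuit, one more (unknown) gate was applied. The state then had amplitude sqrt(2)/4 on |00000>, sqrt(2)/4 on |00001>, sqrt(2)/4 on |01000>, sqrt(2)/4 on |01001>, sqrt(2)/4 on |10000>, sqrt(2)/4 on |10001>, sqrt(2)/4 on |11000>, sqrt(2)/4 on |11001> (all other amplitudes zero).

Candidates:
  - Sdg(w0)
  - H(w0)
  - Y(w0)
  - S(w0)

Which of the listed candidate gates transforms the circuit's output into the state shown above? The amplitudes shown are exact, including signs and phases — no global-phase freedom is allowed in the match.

The unique candidate consistent with the amplitudes is H(w0). Key observation: the block from step 1 through step 4 cancels to the identity and can be dropped.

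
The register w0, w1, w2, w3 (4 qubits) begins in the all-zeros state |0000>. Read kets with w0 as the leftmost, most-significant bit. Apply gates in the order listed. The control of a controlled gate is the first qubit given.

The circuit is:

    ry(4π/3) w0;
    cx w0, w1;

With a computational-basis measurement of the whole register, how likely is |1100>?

The probability of measuring |1100> is 3/4.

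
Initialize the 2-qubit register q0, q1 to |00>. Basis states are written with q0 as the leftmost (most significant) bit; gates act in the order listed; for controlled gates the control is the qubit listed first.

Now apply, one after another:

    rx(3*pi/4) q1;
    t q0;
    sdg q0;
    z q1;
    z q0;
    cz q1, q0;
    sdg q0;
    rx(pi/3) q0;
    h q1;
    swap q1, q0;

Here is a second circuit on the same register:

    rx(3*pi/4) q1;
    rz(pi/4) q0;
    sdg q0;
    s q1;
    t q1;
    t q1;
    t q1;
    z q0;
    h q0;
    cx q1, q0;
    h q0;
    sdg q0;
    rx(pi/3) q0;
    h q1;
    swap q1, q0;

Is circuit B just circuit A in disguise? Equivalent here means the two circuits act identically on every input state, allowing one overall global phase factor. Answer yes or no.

No, they are not equivalent — no single phase factor reconciles the two unitaries.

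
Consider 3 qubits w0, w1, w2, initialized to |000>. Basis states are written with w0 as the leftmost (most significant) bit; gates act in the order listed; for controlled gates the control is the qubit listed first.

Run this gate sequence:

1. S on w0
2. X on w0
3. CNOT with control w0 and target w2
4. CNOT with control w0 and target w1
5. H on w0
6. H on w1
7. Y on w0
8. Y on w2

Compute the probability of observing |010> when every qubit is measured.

A full measurement returns |010> with probability 1/4.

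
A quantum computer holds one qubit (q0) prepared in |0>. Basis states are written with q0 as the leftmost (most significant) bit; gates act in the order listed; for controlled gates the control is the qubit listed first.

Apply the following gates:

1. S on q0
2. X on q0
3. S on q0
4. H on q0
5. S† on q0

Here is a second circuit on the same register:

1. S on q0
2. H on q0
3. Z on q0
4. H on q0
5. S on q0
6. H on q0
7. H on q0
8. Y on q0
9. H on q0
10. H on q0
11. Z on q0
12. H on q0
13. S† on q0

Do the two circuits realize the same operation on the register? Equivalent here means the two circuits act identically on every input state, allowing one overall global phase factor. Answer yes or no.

No — the two circuits implement different unitaries, even allowing a global phase.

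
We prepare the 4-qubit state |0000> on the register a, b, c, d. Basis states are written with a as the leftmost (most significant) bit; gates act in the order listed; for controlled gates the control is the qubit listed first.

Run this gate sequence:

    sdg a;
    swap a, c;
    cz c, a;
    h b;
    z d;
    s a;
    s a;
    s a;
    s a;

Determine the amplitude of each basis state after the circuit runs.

The resulting statevector has amplitude sqrt(2)/2 on |0000>, sqrt(2)/2 on |0100>, and 0 on every other basis state. Key observation: the block from step 6 through step 9 cancels to the identity and can be dropped.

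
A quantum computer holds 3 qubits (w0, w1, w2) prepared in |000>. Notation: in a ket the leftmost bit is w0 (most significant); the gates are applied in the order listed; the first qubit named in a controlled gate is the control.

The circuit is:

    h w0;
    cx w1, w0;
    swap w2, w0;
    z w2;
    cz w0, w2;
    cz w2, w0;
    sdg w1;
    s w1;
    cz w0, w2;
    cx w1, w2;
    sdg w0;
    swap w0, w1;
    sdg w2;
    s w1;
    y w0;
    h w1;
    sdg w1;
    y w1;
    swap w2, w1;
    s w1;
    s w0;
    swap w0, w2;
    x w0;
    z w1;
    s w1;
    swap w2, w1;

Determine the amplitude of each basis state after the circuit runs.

The final amplitudes are 0 on |000>, 0 on |001>, -I/2 on |010>, 1/2 on |011>, 0 on |100>, 0 on |101>, 1/2 on |110>, I/2 on |111>.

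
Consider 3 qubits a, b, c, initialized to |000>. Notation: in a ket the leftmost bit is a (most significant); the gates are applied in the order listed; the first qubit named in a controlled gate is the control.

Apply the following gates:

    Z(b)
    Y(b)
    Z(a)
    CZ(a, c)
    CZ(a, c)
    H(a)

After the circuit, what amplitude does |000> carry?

The amplitude on |000> is 0.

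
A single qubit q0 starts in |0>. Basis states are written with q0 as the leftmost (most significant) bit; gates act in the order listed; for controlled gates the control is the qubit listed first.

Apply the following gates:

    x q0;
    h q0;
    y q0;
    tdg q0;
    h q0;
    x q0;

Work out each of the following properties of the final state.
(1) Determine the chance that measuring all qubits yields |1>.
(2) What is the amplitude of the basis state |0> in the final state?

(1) A full measurement returns |1> with probability sqrt(2)/4 + 1/2.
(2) The amplitude on |0> is -exp(I*pi/4)/2 + I/2.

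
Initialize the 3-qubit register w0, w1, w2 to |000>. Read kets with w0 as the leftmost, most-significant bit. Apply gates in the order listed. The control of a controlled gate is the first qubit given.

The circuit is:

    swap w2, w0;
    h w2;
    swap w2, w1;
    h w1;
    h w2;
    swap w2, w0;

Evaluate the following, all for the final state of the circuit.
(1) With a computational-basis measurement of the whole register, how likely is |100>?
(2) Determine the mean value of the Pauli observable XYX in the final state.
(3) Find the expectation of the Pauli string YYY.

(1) The probability of measuring |100> is 1/2.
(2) The expectation value of XYX is 0.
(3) In the final state, YYY has expectation 0.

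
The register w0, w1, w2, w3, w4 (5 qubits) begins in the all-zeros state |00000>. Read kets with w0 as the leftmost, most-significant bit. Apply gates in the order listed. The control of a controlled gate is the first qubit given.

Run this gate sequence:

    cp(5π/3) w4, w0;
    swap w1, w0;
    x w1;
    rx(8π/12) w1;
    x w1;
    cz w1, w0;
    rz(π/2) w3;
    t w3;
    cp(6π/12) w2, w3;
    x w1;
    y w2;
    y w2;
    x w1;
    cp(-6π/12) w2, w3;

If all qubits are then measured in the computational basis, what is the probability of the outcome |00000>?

Outcome |00000> occurs with probability 1/4. Key observation: the block from step 9 through step 14 cancels to the identity and can be dropped.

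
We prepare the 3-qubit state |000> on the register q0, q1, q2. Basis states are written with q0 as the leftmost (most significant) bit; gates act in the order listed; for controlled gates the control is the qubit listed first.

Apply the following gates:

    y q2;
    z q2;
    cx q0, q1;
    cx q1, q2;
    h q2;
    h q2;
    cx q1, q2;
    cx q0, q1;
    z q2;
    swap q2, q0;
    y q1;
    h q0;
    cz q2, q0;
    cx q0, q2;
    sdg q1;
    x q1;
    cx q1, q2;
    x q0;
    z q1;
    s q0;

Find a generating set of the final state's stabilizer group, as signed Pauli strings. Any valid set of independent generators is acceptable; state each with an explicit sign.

One valid set of independent stabilizer generators is +XIY, -ZIZ, +IZI (any independent generating set of the same group is equally correct). Key observation: steps 2-9 multiply out to the identity, so the circuit reduces to the remaining gates.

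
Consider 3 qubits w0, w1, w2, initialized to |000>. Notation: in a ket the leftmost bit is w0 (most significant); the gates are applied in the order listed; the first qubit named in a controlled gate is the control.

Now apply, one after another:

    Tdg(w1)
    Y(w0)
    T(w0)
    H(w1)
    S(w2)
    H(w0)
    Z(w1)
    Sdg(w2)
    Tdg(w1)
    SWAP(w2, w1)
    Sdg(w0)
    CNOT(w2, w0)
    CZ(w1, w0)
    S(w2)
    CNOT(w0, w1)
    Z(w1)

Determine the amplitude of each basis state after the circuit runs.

The final amplitudes are exp(3*I*pi/4)/2 on |000>, I/2 on |001>, 0 on |010>, 0 on |011>, 0 on |100>, 0 on |101>, exp(I*pi/4)/2 on |110>, -1/2 on |111>.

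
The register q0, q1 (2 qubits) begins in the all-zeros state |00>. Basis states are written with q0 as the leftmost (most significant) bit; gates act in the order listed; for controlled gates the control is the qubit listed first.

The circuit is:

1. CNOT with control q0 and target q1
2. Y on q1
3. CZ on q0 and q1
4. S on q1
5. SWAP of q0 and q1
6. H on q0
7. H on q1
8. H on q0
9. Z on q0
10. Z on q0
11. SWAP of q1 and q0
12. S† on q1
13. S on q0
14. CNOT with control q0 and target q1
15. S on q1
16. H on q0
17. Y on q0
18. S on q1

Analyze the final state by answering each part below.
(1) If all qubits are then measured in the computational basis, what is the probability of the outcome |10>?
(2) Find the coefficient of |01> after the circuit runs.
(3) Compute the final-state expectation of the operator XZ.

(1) A full measurement returns |10> with probability 1/4.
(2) The final state's coefficient on |01> equals -1/2.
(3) The expectation value of XZ is 1.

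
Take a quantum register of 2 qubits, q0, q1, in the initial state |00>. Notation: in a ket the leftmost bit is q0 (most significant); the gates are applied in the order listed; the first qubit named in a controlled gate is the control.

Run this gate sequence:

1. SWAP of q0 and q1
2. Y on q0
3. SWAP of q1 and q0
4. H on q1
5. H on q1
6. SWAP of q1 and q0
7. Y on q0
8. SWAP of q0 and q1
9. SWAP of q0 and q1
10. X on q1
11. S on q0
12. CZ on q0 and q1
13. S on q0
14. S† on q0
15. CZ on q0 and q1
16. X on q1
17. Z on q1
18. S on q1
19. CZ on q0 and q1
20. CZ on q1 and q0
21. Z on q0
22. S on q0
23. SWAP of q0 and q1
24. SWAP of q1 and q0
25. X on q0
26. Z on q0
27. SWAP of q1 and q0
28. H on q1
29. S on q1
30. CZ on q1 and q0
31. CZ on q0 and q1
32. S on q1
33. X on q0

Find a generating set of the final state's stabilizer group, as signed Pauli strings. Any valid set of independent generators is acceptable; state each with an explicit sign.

One valid set of independent stabilizer generators is +IX, -ZI (any independent generating set of the same group is equally correct). Key observation: steps 1-8 multiply out to the identity, so the circuit reduces to the remaining gates.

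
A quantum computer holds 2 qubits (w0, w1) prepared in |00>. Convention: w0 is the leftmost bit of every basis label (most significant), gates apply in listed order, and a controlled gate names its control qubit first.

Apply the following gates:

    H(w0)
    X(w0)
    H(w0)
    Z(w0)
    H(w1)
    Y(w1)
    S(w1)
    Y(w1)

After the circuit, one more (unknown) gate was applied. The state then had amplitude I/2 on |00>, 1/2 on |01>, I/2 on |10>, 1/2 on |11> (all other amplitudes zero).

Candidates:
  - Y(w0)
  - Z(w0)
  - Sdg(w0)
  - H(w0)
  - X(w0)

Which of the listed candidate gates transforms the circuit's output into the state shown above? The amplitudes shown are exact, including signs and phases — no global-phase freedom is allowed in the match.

It was H(w0) that produced the state shown. Key observation: the block from step 1 through step 4 cancels to the identity and can be dropped.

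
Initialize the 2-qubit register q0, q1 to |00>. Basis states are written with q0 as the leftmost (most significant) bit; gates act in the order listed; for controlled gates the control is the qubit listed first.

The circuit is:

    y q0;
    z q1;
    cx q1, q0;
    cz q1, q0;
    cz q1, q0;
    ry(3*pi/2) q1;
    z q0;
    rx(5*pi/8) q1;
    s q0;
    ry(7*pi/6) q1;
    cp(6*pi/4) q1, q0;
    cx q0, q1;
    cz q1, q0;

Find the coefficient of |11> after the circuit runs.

The amplitude on |11> is exp(5*I*pi/16)/2. Key observation: steps 4-5 multiply out to the identity, so the circuit reduces to the remaining gates.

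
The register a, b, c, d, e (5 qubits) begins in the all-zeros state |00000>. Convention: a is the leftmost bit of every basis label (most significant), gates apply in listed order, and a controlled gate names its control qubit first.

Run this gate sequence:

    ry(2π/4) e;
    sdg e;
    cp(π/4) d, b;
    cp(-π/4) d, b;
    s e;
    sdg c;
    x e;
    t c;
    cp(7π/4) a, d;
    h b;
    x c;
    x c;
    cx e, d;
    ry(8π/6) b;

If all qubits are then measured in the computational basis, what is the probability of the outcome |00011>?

A full measurement returns |00011> with probability sqrt(3)/8 + 1/4.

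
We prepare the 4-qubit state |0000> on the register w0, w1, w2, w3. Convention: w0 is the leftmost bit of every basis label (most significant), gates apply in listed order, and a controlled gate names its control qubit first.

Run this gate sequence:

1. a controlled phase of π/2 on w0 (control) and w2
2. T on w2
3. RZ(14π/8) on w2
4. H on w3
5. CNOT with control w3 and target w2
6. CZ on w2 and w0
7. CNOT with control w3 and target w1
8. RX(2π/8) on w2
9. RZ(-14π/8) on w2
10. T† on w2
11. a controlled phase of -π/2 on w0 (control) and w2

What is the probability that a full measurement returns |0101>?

Outcome |0101> occurs with probability 1/4 - sqrt(2)/8.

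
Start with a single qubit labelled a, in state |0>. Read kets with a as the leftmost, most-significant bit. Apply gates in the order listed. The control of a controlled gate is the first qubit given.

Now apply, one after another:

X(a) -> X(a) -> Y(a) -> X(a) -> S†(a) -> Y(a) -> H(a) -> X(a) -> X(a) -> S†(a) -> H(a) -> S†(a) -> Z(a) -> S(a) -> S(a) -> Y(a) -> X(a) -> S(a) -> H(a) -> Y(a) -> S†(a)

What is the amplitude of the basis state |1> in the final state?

|1> carries amplitude sqrt(2)/2 in the final state.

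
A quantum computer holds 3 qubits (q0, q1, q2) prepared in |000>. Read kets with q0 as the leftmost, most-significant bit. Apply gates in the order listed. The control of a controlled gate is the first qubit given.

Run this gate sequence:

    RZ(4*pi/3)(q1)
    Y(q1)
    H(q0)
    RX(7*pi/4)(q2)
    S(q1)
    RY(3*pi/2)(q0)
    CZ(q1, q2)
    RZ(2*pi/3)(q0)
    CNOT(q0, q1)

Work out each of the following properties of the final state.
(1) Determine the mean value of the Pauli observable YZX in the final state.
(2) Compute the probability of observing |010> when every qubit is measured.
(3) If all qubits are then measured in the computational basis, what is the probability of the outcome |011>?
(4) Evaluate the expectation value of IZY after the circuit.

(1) The expectation value of YZX is 0.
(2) A full measurement returns |010> with probability sqrt(2)/4 + 1/2.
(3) The probability of measuring |011> is 1/2 - sqrt(2)/4.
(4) The expectation value of IZY is sqrt(2)/2.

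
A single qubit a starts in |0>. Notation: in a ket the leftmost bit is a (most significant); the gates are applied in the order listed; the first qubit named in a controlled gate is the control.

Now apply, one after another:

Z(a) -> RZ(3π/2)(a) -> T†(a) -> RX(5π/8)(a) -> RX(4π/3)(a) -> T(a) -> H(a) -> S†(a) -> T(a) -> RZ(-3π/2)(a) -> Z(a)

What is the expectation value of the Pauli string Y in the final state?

The observable Y averages to -sqrt(3)*sin(5*pi/16)**2/4 + sqrt(3)*cos(5*pi/16)**2/4 + sin(5*pi/16)*cos(5*pi/16)/2 + sqrt(3)*I*exp(3*I*pi/4)*sin(5*pi/16)*cos(5*pi/16)/2 + I*exp(3*I*pi/4)*sin(5*pi/16)**2/4 + I*exp(-3*I*pi/4)*cos(5*pi/16)**2/4 - I*exp(3*I*pi/4)*cos(5*pi/16)**2/4 - I*exp(-3*I*pi/4)*sin(5*pi/16)**2/4 - sqrt(3)*I*exp(-3*I*pi/4)*sin(5*pi/16)*cos(5*pi/16)/2.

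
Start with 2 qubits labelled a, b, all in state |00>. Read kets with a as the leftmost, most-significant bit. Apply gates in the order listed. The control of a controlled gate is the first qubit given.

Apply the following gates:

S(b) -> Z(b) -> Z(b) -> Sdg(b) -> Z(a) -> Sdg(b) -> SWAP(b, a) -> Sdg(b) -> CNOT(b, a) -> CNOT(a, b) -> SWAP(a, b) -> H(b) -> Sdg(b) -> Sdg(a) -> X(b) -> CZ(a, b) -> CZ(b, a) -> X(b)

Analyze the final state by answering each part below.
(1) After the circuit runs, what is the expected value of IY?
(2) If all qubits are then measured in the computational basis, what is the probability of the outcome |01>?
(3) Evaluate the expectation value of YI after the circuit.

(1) The expectation value of IY is -1. Key observation: gates 1-4 undo each other exactly, leaving only the rest of the circuit to track.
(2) The probability of measuring |01> is 1/2.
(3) The expectation value of YI is 0.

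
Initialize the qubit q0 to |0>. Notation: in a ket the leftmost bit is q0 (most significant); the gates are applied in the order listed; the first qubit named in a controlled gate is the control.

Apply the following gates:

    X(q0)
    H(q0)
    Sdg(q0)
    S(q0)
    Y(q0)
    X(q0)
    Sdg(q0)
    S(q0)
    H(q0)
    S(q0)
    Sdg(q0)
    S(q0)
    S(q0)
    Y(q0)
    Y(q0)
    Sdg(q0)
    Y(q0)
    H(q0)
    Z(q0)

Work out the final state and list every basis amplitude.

After the circuit, the state carries amplitude -sqrt(2)/2 on |0>, -sqrt(2)/2 on |1>. Key observation: gates 13-16 undo each other exactly, leaving only the rest of the circuit to track.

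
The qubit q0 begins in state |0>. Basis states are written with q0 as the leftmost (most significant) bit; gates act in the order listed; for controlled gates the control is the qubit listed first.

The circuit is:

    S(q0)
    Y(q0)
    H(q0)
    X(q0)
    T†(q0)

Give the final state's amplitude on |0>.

|0> carries amplitude -sqrt(2)*I/2 in the final state.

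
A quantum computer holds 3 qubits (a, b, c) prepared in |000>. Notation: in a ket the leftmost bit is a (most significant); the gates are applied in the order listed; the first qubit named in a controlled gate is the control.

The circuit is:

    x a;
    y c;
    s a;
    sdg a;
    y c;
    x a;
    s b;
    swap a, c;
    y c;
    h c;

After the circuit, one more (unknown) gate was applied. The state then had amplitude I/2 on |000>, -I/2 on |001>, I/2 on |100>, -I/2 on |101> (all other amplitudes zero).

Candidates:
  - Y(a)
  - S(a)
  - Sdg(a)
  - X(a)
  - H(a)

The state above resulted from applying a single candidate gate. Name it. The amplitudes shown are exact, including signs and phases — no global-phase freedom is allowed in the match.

It was H(a) that produced the state shown. Key observation: the block from step 1 through step 6 cancels to the identity and can be dropped.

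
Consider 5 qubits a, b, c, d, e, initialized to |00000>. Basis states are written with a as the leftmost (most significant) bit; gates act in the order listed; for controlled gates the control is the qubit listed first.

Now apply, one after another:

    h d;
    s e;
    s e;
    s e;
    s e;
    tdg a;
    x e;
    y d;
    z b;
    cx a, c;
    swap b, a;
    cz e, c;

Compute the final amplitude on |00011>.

The final state's coefficient on |00011> equals sqrt(2)*I/2.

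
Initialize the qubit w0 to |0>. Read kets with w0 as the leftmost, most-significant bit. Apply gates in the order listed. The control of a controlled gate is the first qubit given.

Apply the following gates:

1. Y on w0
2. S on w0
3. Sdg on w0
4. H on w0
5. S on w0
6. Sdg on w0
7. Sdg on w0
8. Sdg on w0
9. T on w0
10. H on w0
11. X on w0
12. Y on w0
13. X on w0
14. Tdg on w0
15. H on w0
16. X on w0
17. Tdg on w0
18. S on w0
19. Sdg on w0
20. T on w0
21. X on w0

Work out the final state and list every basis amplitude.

After the circuit, the state carries amplitude 1/2 on |0>, sqrt(2)*(-2 + sqrt(2)*I)/4 on |1>.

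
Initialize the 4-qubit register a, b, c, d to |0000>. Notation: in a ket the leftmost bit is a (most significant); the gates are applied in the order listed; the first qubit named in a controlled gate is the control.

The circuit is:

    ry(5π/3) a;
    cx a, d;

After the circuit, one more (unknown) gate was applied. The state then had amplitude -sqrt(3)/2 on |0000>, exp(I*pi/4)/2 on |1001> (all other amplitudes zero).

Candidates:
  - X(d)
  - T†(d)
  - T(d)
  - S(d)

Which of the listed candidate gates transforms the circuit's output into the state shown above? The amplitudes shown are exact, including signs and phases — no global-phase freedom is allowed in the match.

The unique candidate consistent with the amplitudes is T(d).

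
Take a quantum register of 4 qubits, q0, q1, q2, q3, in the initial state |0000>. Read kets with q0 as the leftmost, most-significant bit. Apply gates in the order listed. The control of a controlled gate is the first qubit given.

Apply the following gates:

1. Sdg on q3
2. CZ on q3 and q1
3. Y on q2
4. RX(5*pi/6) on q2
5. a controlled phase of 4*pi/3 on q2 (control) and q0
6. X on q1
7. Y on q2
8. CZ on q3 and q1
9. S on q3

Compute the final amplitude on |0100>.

|0100> carries amplitude -sqrt(2)/4 + sqrt(6)/4 in the final state.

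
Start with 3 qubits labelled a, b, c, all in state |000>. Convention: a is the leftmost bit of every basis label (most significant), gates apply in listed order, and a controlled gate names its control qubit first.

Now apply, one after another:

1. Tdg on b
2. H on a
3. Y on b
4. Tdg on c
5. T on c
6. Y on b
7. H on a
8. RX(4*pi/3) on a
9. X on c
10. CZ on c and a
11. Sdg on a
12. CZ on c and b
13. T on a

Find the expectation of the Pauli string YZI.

In the final state, YZI has expectation -sqrt(6)/4. Key observation: gates 2-7 undo each other exactly, leaving only the rest of the circuit to track.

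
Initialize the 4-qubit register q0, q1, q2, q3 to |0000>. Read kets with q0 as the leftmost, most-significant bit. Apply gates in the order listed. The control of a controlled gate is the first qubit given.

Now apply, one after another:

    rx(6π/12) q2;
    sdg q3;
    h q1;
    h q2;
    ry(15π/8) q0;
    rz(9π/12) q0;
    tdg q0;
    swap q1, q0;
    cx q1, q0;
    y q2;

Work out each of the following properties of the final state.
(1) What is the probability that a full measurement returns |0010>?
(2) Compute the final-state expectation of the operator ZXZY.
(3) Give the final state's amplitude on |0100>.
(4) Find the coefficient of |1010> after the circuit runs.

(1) The probability of measuring |0010> is cos(pi/16)**2/4.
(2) The observable ZXZY averages to 0.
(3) |0100> carries amplitude sqrt(2)*(1 - I)*exp(I*pi/8)*sin(pi/16)/4 in the final state.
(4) The final state's coefficient on |1010> equals sqrt(2)*(1 + I)*exp(5*I*pi/8)*cos(pi/16)/4.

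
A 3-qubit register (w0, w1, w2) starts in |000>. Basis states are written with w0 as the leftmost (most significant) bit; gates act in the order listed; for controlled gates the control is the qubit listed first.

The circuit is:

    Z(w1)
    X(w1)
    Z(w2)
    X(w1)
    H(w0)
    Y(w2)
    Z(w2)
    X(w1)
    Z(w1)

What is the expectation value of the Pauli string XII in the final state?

The observable XII averages to 1.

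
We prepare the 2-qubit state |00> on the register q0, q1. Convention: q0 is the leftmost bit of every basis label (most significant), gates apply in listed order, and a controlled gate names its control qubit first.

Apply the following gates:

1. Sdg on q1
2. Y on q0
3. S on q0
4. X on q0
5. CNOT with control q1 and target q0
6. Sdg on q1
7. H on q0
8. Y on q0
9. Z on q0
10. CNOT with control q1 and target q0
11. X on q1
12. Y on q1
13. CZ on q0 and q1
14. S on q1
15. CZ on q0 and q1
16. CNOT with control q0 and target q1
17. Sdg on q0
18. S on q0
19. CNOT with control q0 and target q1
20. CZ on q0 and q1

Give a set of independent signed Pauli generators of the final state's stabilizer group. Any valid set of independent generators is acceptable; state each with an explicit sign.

The final state is stabilized by the group generated by +XI, +IZ; other independent generating sets are equally valid.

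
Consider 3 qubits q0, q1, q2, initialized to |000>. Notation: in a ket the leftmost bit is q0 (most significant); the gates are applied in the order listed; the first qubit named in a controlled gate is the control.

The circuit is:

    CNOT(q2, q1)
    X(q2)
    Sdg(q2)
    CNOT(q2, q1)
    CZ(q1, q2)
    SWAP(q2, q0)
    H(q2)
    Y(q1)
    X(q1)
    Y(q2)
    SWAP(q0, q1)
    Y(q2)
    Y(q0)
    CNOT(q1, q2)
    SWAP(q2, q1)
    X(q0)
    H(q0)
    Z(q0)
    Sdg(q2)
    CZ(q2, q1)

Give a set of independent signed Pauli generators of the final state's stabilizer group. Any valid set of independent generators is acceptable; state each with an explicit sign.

The final state is stabilized by the group generated by +XII, -IXI, -IIZ; other independent generating sets are equally valid.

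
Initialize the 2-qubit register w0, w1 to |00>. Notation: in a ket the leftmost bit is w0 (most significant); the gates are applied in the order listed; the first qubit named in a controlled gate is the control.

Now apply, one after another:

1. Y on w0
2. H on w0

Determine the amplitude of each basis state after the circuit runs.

After the circuit, the state carries amplitude sqrt(2)*I/2 on |00>, 0 on |01>, -sqrt(2)*I/2 on |10>, 0 on |11>.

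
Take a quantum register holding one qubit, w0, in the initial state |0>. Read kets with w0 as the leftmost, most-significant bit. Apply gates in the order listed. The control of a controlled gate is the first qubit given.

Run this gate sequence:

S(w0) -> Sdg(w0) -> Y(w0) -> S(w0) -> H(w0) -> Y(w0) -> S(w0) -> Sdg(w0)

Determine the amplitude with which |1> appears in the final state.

The final state's coefficient on |1> equals -sqrt(2)*I/2.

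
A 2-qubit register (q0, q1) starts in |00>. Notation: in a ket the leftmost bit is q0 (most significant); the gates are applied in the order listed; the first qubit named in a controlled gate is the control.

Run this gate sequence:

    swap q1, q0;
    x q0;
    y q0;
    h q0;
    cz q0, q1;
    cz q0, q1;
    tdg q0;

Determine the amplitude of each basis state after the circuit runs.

The resulting statevector has amplitude -sqrt(2)*I/2 on |00>, 0 on |01>, -sqrt(2)*exp(I*pi/4)/2 on |10>, 0 on |11>.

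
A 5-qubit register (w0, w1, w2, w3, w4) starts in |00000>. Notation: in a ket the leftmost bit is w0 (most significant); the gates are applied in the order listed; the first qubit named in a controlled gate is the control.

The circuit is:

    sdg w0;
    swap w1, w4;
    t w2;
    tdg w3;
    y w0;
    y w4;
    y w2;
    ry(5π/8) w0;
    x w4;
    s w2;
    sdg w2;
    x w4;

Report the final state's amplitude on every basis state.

The final amplitudes are I*sin(5*pi/16) on |00101>, -I*cos(5*pi/16) on |10101>, and 0 on every other basis state. Key observation: the block from step 9 through step 12 cancels to the identity and can be dropped.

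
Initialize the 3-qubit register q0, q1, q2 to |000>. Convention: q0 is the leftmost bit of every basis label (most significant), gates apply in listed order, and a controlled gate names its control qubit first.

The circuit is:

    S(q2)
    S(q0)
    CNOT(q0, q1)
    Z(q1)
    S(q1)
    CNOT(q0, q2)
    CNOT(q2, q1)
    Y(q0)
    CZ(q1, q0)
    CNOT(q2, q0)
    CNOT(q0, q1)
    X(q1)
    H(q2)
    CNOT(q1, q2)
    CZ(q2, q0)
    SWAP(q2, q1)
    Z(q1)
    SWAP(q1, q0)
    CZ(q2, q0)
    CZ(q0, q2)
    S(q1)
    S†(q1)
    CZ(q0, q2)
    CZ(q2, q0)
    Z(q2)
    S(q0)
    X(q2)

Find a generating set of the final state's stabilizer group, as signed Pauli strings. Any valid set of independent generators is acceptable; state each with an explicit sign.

One valid set of independent stabilizer generators is +YII, -IZI, -IIZ (any independent generating set of the same group is equally correct). Key observation: the block from step 19 through step 24 cancels to the identity and can be dropped.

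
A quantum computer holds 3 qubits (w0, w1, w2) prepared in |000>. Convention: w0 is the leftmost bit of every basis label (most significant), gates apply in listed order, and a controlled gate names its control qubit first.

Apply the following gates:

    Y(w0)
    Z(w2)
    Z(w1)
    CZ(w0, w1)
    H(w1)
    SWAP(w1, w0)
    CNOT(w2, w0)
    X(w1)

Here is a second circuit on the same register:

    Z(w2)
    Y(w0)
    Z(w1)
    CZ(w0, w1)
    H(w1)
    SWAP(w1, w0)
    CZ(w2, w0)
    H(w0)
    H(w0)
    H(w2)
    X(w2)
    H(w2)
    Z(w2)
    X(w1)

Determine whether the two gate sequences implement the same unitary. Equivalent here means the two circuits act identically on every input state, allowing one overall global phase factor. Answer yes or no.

No, they are not equivalent — no single phase factor reconciles the two unitaries.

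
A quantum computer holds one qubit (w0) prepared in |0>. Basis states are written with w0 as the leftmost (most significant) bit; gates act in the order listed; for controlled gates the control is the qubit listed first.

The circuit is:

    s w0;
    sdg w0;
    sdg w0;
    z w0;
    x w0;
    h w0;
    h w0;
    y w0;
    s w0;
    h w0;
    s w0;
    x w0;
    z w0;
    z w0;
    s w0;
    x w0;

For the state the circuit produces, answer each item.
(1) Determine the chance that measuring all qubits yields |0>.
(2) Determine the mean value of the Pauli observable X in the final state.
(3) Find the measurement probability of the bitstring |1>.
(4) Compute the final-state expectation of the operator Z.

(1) A full measurement returns |0> with probability 1/2.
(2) The observable X averages to 1.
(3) Outcome |1> occurs with probability 1/2.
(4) The observable Z averages to 0.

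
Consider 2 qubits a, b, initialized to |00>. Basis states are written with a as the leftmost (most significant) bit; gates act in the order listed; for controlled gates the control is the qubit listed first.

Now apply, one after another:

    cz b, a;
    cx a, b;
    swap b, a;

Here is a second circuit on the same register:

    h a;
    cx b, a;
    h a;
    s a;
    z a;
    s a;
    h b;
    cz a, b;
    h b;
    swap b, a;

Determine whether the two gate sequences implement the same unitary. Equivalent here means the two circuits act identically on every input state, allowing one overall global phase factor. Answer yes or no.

Yes: on every input state the two circuits agree up to one overall phase factor.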